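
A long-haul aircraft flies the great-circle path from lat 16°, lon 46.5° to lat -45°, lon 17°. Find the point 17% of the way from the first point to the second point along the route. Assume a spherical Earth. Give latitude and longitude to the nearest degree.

≈ lat 5°, lon 42°

Convert each endpoint to a unit vector on the sphere (x = cos φ cos λ, y = cos φ sin λ, z = sin φ).
The central angle between the endpoints is δ = arccos(p₁·p₂) ≈ 1.163 rad (66.6°).
Interpolate at f = 0.17 with slerp weights a = sin((1−f)δ)/sin δ ≈ 0.896, b = sin(fδ)/sin δ ≈ 0.214.
p = a·p₁ + b·p₂ ≈ (0.737, 0.669, 0.096); φ = arcsin(p_z) ≈ 5.48°, λ = atan2(p_y, p_x) ≈ 42.21°.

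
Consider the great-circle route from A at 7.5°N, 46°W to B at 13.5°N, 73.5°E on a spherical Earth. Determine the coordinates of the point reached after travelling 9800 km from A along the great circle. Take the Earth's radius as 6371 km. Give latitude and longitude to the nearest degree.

≈ 19°N, 45°E

The haversine formula gives a central angle δ ≈ 2.031 rad (116.4°) between the endpoints. The total great-circle distance is δ·R ≈ 2.031 × 6371 ≈ 12940 km, so the target fraction is f = 9800/12940 ≈ 0.757.
Interpolate at f ≈ 0.757 with slerp weights a = sin((1−f)δ)/sin δ ≈ 0.528, b = sin(fδ)/sin δ ≈ 1.116.
p = a·p₁ + b·p₂ ≈ (0.672, 0.663, 0.329); φ = arcsin(p_z) ≈ 19.23°, λ = atan2(p_y, p_x) ≈ 44.64°.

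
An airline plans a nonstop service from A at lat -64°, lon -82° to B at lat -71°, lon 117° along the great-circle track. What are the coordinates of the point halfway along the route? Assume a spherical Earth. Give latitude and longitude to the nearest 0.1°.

Write both endpoints as unit vectors p₁, p₂ with components (cos φ cos λ, cos φ sin λ, sin φ).
The central angle between the endpoints is δ = arccos(p₁·p₂) ≈ 0.774 rad (44.4°).
Interpolate at f = 1/2 with slerp weights a = sin((1−f)δ)/sin δ ≈ 0.540, b = sin(fδ)/sin δ ≈ 0.540.
p = a·p₁ + b·p₂ ≈ (-0.047, -0.078, -0.996); φ = arcsin(p_z) ≈ -84.79°, λ = atan2(p_y, p_x) ≈ -121.08°.

≈ lat -84.8°, lon -121.1°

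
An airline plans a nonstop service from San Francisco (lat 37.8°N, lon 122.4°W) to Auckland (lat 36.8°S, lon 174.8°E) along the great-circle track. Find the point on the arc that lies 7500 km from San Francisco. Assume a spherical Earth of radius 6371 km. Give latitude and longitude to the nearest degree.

From cos δ = sin φ₁ sin φ₂ + cos φ₁ cos φ₂ cos Δλ, the central angle is δ ≈ 1.649 rad (94.5°). The total great-circle distance is δ·R ≈ 1.649 × 6371 ≈ 10505 km, so the target fraction is f = 7500/10505 ≈ 0.714.
Interpolate at f ≈ 0.714 with slerp weights a = sin((1−f)δ)/sin δ ≈ 0.456, b = sin(fδ)/sin δ ≈ 0.926.
p = a·p₁ + b·p₂ ≈ (-0.932, -0.237, -0.276); φ = arcsin(p_z) ≈ -16.00°, λ = atan2(p_y, p_x) ≈ -165.74°.

≈ lat 16°S, lon 166°W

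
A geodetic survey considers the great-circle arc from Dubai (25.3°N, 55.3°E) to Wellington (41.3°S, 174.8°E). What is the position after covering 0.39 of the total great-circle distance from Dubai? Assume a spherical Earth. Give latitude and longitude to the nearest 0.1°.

≈ 6.3°S, 95.1°E

From cos δ = sin φ₁ sin φ₂ + cos φ₁ cos φ₂ cos Δλ, the central angle is δ ≈ 2.235 rad (128.1°).
Interpolate at f = 0.39 with slerp weights a = sin((1−f)δ)/sin δ ≈ 1.243, b = sin(fδ)/sin δ ≈ 0.972.
p = a·p₁ + b·p₂ ≈ (-0.088, 0.990, -0.110); φ = arcsin(p_z) ≈ -6.34°, λ = atan2(p_y, p_x) ≈ 95.06°.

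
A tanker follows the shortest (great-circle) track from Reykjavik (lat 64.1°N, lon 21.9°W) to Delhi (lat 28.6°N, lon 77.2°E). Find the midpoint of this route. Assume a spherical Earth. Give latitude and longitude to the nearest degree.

Write both endpoints as unit vectors p₁, p₂ with components (cos φ cos λ, cos φ sin λ, sin φ).
The central angle between the endpoints is δ = arccos(p₁·p₂) ≈ 1.192 rad (68.3°).
Interpolate at f = 1/2 with slerp weights a = sin((1−f)δ)/sin δ ≈ 0.604, b = sin(fδ)/sin δ ≈ 0.604.
p = a·p₁ + b·p₂ ≈ (0.362, 0.419, 0.833); φ = arcsin(p_z) ≈ 56.37°, λ = atan2(p_y, p_x) ≈ 49.13°.

≈ lat 56°N, lon 49°E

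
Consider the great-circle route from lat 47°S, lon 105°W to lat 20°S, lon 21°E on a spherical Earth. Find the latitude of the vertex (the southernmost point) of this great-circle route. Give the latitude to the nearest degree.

≈ 58°S

The great circle lies in the plane with unit normal n̂ = (p₁ × p₂)/|p₁ × p₂|.
Here n̂_z ≈ +0.523; the vertex latitude is φ_max = arccos|n̂_z| ≈ 58.5°.
Check via Clairaut: cos φ_max = |cos φ₁| · sin C = cos(47.0°)·sin(130.0°) ≈ 0.523, again giving ≈ 58.5°.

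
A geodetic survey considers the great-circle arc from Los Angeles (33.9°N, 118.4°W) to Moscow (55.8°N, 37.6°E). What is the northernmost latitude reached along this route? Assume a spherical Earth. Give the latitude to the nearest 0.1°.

≈ 79.1°N

The great circle lies in the plane with unit normal n̂ = (p₁ × p₂)/|p₁ × p₂|.
Here n̂_z ≈ +0.190; the vertex latitude is φ_max = arccos|n̂_z| ≈ 79.1°.
Check via Clairaut: cos φ_max = |cos φ₁| · sin C = cos(33.9°)·sin(13.2°) ≈ 0.190, again giving ≈ 79.1°.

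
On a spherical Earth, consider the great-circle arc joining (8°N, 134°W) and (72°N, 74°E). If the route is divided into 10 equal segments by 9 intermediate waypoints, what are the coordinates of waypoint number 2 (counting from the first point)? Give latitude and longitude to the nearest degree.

Write both endpoints as unit vectors p₁, p₂ with components (cos φ cos λ, cos φ sin λ, sin φ).
The central angle between the endpoints is δ = arccos(p₁·p₂) ≈ 1.709 rad (97.9°).
Interpolate at f = 2/10 with slerp weights a = sin((1−f)δ)/sin δ ≈ 0.989, b = sin(fδ)/sin δ ≈ 0.338.
p = a·p₁ + b·p₂ ≈ (-0.651, -0.604, 0.459); φ = arcsin(p_z) ≈ 27.35°, λ = atan2(p_y, p_x) ≈ -137.17°.

≈ (27°N, 137°W)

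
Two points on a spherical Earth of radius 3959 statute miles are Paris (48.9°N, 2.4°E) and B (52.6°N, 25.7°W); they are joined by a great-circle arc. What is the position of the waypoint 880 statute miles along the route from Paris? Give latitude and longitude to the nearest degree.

The haversine formula gives a central angle δ ≈ 0.315 rad (18.0°) between the endpoints. The total great-circle distance is δ·R ≈ 0.315 × 3959 ≈ 1246 mi, so the target fraction is f = 880/1246 ≈ 0.706.
Interpolate at f ≈ 0.706 with slerp weights a = sin((1−f)δ)/sin δ ≈ 0.298, b = sin(fδ)/sin δ ≈ 0.712.
p = a·p₁ + b·p₂ ≈ (0.586, -0.179, 0.790); φ = arcsin(p_z) ≈ 52.23°, λ = atan2(p_y, p_x) ≈ -17.02°.

≈ (52°N, 17°W)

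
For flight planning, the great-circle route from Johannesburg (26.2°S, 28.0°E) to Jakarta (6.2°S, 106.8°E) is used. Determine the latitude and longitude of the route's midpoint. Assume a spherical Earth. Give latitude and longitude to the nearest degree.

From cos δ = sin φ₁ sin φ₂ + cos φ₁ cos φ₂ cos Δλ, the central angle is δ ≈ 1.348 rad (77.2°).
Interpolate at f = 1/2 with slerp weights a = sin((1−f)δ)/sin δ ≈ 0.640, b = sin(fδ)/sin δ ≈ 0.640.
p = a·p₁ + b·p₂ ≈ (0.323, 0.879, -0.352); φ = arcsin(p_z) ≈ -20.59°, λ = atan2(p_y, p_x) ≈ 69.81°.

≈ 21°S, 70°E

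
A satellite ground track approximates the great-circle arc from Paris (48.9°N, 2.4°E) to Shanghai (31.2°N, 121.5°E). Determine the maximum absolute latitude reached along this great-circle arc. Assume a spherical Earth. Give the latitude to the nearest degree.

The great circle lies in the plane with unit normal n̂ = (p₁ × p₂)/|p₁ × p₂|.
Here n̂_z ≈ +0.495; the vertex latitude is φ_max = arccos|n̂_z| ≈ 60.3°.
Check via Clairaut: cos φ_max = |cos φ₁| · sin C = cos(48.9°)·sin(48.8°) ≈ 0.495, again giving ≈ 60.3°.

≈ 60°N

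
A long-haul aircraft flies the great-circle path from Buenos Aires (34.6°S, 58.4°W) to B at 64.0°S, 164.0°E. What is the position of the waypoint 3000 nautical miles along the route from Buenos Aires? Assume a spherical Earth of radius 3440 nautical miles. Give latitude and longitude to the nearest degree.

Convert each endpoint to a unit vector on the sphere (x = cos φ cos λ, y = cos φ sin λ, z = sin φ).
The central angle between the endpoints is δ = arccos(p₁·p₂) ≈ 1.324 rad (75.9°). The total great-circle distance is δ·R ≈ 1.324 × 3440 ≈ 4556 nmi, so the target fraction is f = 3000/4556 ≈ 0.658.
Interpolate at f ≈ 0.658 with slerp weights a = sin((1−f)δ)/sin δ ≈ 0.451, b = sin(fδ)/sin δ ≈ 0.790.
p = a·p₁ + b·p₂ ≈ (-0.138, -0.221, -0.966); φ = arcsin(p_z) ≈ -74.91°, λ = atan2(p_y, p_x) ≈ -122.10°.

≈ 75°S, 122°W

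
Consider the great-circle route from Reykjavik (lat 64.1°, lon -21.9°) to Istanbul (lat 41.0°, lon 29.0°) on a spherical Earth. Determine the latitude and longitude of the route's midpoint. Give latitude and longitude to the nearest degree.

Convert each endpoint to a unit vector on the sphere (x = cos φ cos λ, y = cos φ sin λ, z = sin φ).
The central angle between the endpoints is δ = arccos(p₁·p₂) ≈ 0.647 rad (37.1°).
Interpolate at f = 1/2 with slerp weights a = sin((1−f)δ)/sin δ ≈ 0.527, b = sin(fδ)/sin δ ≈ 0.527.
p = a·p₁ + b·p₂ ≈ (0.562, 0.107, 0.820); φ = arcsin(p_z) ≈ 55.12°, λ = atan2(p_y, p_x) ≈ 10.79°.

≈ lat 55°, lon 11°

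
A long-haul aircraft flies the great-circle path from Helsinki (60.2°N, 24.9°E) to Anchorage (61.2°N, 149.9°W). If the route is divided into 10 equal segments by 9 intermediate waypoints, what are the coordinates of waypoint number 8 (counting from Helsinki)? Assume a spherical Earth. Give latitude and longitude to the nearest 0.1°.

≈ (72.9°N, 147.8°W)

The haversine formula gives a central angle δ ≈ 1.022 rad (58.5°) between the endpoints.
Interpolate at f = 8/10 with slerp weights a = sin((1−f)δ)/sin δ ≈ 0.238, b = sin(fδ)/sin δ ≈ 0.855.
p = a·p₁ + b·p₂ ≈ (-0.249, -0.157, 0.956); φ = arcsin(p_z) ≈ 72.88°, λ = atan2(p_y, p_x) ≈ -147.81°.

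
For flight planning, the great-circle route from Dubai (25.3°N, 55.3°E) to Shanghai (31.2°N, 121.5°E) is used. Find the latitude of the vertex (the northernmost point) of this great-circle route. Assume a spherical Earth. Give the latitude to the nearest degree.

≈ 33°N

The great circle lies in the plane with unit normal n̂ = (p₁ × p₂)/|p₁ × p₂|.
Here n̂_z ≈ +0.837; the vertex latitude is φ_max = arccos|n̂_z| ≈ 33.2°.
Check via Clairaut: cos φ_max = |cos φ₁| · sin C = cos(25.3°)·sin(67.7°) ≈ 0.837, again giving ≈ 33.2°.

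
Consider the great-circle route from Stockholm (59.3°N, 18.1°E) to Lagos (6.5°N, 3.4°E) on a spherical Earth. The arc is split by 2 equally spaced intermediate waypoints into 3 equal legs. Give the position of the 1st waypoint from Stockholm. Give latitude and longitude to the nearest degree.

Write both endpoints as unit vectors p₁, p₂ with components (cos φ cos λ, cos φ sin λ, sin φ).
The central angle between the endpoints is δ = arccos(p₁·p₂) ≈ 0.942 rad (54.0°).
Interpolate at f = 1/3 with slerp weights a = sin((1−f)δ)/sin δ ≈ 0.727, b = sin(fδ)/sin δ ≈ 0.382.
p = a·p₁ + b·p₂ ≈ (0.731, 0.138, 0.668); φ = arcsin(p_z) ≈ 41.91°, λ = atan2(p_y, p_x) ≈ 10.67°.

≈ 42°N, 11°E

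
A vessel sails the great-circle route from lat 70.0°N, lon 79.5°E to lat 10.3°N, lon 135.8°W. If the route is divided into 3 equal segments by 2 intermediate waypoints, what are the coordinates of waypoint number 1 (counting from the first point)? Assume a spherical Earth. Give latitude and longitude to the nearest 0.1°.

The haversine formula gives a central angle δ ≈ 1.678 rad (96.1°) between the endpoints.
Interpolate at f = 1/3 with slerp weights a = sin((1−f)δ)/sin δ ≈ 0.905, b = sin(fδ)/sin δ ≈ 0.534.
p = a·p₁ + b·p₂ ≈ (-0.320, -0.062, 0.945); φ = arcsin(p_z) ≈ 70.98°, λ = atan2(p_y, p_x) ≈ -169.07°.

≈ lat 71.0°N, lon 169.1°W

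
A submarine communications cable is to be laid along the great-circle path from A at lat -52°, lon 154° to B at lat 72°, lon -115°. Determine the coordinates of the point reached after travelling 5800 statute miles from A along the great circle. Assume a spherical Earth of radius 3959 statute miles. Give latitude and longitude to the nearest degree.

≈ lat 27°, lon -174°

From cos δ = sin φ₁ sin φ₂ + cos φ₁ cos φ₂ cos Δλ, the central angle is δ ≈ 2.423 rad (138.8°). The total great-circle distance is δ·R ≈ 2.423 × 3959 ≈ 9593 mi, so the target fraction is f = 5800/9593 ≈ 0.605.
Interpolate at f ≈ 0.605 with slerp weights a = sin((1−f)δ)/sin δ ≈ 1.243, b = sin(fδ)/sin δ ≈ 1.511.
p = a·p₁ + b·p₂ ≈ (-0.885, -0.088, 0.457); φ = arcsin(p_z) ≈ 27.22°, λ = atan2(p_y, p_x) ≈ -174.34°.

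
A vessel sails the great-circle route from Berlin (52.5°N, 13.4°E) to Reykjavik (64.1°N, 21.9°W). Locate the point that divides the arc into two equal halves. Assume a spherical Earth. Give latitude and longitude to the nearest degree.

≈ 59°N, 1°W

Write both endpoints as unit vectors p₁, p₂ with components (cos φ cos λ, cos φ sin λ, sin φ).
The central angle between the endpoints is δ = arccos(p₁·p₂) ≈ 0.375 rad (21.5°).
Interpolate at f = 1/2 with slerp weights a = sin((1−f)δ)/sin δ ≈ 0.509, b = sin(fδ)/sin δ ≈ 0.509.
p = a·p₁ + b·p₂ ≈ (0.508, -0.011, 0.862); φ = arcsin(p_z) ≈ 59.49°, λ = atan2(p_y, p_x) ≈ -1.25°.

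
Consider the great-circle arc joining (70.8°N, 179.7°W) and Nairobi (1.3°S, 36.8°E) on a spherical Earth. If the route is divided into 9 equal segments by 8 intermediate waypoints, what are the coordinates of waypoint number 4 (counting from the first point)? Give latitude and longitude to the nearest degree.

≈ (56°N, 55°E)

Convert each endpoint to a unit vector on the sphere (x = cos φ cos λ, y = cos φ sin λ, z = sin φ).
The central angle between the endpoints is δ = arccos(p₁·p₂) ≈ 1.861 rad (106.6°).
Interpolate at f = 4/9 with slerp weights a = sin((1−f)δ)/sin δ ≈ 0.897, b = sin(fδ)/sin δ ≈ 0.768.
p = a·p₁ + b·p₂ ≈ (0.320, 0.458, 0.829); φ = arcsin(p_z) ≈ 56.02°, λ = atan2(p_y, p_x) ≈ 55.09°.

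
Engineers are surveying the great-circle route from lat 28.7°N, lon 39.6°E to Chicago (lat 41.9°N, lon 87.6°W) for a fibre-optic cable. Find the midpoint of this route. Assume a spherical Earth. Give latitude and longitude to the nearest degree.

≈ lat 58°N, lon 15°W

The haversine formula gives a central angle δ ≈ 1.645 rad (94.2°) between the endpoints.
Interpolate at f = 1/2 with slerp weights a = sin((1−f)δ)/sin δ ≈ 0.735, b = sin(fδ)/sin δ ≈ 0.735.
p = a·p₁ + b·p₂ ≈ (0.520, -0.136, 0.844); φ = arcsin(p_z) ≈ 57.52°, λ = atan2(p_y, p_x) ≈ -14.63°.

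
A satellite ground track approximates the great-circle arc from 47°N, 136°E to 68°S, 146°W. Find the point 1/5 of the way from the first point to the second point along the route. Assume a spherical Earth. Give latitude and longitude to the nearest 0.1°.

≈ 23.4°N, 148.8°E

Write both endpoints as unit vectors p₁, p₂ with components (cos φ cos λ, cos φ sin λ, sin φ).
The central angle between the endpoints is δ = arccos(p₁·p₂) ≈ 2.246 rad (128.7°).
Interpolate at f = 1/5 with slerp weights a = sin((1−f)δ)/sin δ ≈ 1.248, b = sin(fδ)/sin δ ≈ 0.556.
p = a·p₁ + b·p₂ ≈ (-0.785, 0.475, 0.397); φ = arcsin(p_z) ≈ 23.41°, λ = atan2(p_y, p_x) ≈ 148.83°.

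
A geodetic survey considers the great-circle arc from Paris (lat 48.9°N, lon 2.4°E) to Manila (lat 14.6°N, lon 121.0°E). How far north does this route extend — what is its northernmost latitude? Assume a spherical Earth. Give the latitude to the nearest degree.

≈ 56°N

The great circle lies in the plane with unit normal n̂ = (p₁ × p₂)/|p₁ × p₂|.
Here n̂_z ≈ +0.562; the vertex latitude is φ_max = arccos|n̂_z| ≈ 55.8°.
Check via Clairaut: cos φ_max = |cos φ₁| · sin C = cos(48.9°)·sin(58.8°) ≈ 0.562, again giving ≈ 55.8°.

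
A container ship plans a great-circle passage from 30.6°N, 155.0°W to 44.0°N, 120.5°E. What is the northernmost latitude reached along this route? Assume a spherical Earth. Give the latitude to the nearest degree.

The great circle lies in the plane with unit normal n̂ = (p₁ × p₂)/|p₁ × p₂|.
Here n̂_z ≈ -0.677; the vertex latitude is φ_max = arccos|n̂_z| ≈ 47.4°.
Check via Clairaut: cos φ_max = |cos φ₁| · sin C = cos(30.6°)·sin(51.8°) ≈ 0.677, again giving ≈ 47.4°.

≈ 47°N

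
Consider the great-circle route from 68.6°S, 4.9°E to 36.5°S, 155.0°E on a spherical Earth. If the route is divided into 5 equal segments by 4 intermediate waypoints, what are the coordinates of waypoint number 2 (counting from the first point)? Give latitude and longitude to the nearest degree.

Write both endpoints as unit vectors p₁, p₂ with components (cos φ cos λ, cos φ sin λ, sin φ).
The central angle between the endpoints is δ = arccos(p₁·p₂) ≈ 1.267 rad (72.6°).
Interpolate at f = 2/5 with slerp weights a = sin((1−f)δ)/sin δ ≈ 0.722, b = sin(fδ)/sin δ ≈ 0.509.
p = a·p₁ + b·p₂ ≈ (-0.108, 0.195, -0.975); φ = arcsin(p_z) ≈ -77.10°, λ = atan2(p_y, p_x) ≈ 118.95°.

≈ 77°S, 119°E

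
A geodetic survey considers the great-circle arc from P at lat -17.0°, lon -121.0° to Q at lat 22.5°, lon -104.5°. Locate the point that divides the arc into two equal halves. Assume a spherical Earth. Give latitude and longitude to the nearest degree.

Write both endpoints as unit vectors p₁, p₂ with components (cos φ cos λ, cos φ sin λ, sin φ).
The central angle between the endpoints is δ = arccos(p₁·p₂) ≈ 0.745 rad (42.7°).
Interpolate at f = 1/2 with slerp weights a = sin((1−f)δ)/sin δ ≈ 0.537, b = sin(fδ)/sin δ ≈ 0.537.
p = a·p₁ + b·p₂ ≈ (-0.389, -0.920, 0.048); φ = arcsin(p_z) ≈ 2.78°, λ = atan2(p_y, p_x) ≈ -112.89°.

≈ lat 3°, lon -113°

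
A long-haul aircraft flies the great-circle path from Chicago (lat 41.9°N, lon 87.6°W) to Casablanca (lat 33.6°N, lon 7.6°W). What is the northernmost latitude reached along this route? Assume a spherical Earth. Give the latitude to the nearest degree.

≈ 46°N

The great circle lies in the plane with unit normal n̂ = (p₁ × p₂)/|p₁ × p₂|.
Here n̂_z ≈ +0.695; the vertex latitude is φ_max = arccos|n̂_z| ≈ 46.0°.
Check via Clairaut: cos φ_max = |cos φ₁| · sin C = cos(41.9°)·sin(69.0°) ≈ 0.695, again giving ≈ 46.0°.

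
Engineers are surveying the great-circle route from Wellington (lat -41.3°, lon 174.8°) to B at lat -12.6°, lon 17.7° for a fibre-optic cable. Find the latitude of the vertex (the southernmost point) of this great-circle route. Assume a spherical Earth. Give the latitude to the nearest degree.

The great circle lies in the plane with unit normal n̂ = (p₁ × p₂)/|p₁ × p₂|.
Here n̂_z ≈ -0.337; the vertex latitude is φ_max = arccos|n̂_z| ≈ 70.3°.

≈ -70°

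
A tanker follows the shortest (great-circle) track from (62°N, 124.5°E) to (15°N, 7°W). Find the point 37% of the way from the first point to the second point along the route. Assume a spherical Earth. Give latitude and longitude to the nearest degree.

≈ (65°N, 40°E)

Write both endpoints as unit vectors p₁, p₂ with components (cos φ cos λ, cos φ sin λ, sin φ).
The central angle between the endpoints is δ = arccos(p₁·p₂) ≈ 1.643 rad (94.1°).
Interpolate at f = 0.37 with slerp weights a = sin((1−f)δ)/sin δ ≈ 0.862, b = sin(fδ)/sin δ ≈ 0.573.
p = a·p₁ + b·p₂ ≈ (0.320, 0.266, 0.909); φ = arcsin(p_z) ≈ 65.42°, λ = atan2(p_y, p_x) ≈ 39.78°.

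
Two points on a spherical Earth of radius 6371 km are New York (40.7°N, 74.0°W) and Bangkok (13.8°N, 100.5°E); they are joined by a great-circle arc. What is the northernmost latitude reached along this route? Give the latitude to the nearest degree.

The great circle lies in the plane with unit normal n̂ = (p₁ × p₂)/|p₁ × p₂|.
Here n̂_z ≈ +0.086; the vertex latitude is φ_max = arccos|n̂_z| ≈ 85.0°.
Check via Clairaut: cos φ_max = |cos φ₁| · sin C = cos(40.7°)·sin(6.5°) ≈ 0.086, again giving ≈ 85.0°.

≈ 85°N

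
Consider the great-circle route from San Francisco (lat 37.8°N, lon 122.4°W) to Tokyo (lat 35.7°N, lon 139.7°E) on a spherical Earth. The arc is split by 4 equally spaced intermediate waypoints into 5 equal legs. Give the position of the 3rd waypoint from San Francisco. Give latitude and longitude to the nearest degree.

The haversine formula gives a central angle δ ≈ 1.298 rad (74.4°) between the endpoints.
Interpolate at f = 3/5 with slerp weights a = sin((1−f)δ)/sin δ ≈ 0.515, b = sin(fδ)/sin δ ≈ 0.729.
p = a·p₁ + b·p₂ ≈ (-0.670, 0.039, 0.741); φ = arcsin(p_z) ≈ 47.85°, λ = atan2(p_y, p_x) ≈ 176.64°.

≈ lat 48°N, lon 177°E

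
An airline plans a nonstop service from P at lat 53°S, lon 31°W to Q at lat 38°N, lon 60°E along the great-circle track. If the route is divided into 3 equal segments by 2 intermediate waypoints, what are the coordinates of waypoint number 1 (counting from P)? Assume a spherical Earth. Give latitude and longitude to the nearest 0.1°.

≈ lat 26.8°S, lon 9.9°E

The haversine formula gives a central angle δ ≈ 2.094 rad (120.0°) between the endpoints.
Interpolate at f = 1/3 with slerp weights a = sin((1−f)δ)/sin δ ≈ 1.137, b = sin(fδ)/sin δ ≈ 0.742.
p = a·p₁ + b·p₂ ≈ (0.879, 0.154, -0.451); φ = arcsin(p_z) ≈ -26.82°, λ = atan2(p_y, p_x) ≈ 9.94°.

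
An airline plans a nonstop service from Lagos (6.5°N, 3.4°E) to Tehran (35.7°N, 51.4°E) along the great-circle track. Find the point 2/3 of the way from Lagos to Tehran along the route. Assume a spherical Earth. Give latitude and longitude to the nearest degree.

Convert each endpoint to a unit vector on the sphere (x = cos φ cos λ, y = cos φ sin λ, z = sin φ).
The central angle between the endpoints is δ = arccos(p₁·p₂) ≈ 0.920 rad (52.7°).
Interpolate at f = 2/3 with slerp weights a = sin((1−f)δ)/sin δ ≈ 0.379, b = sin(fδ)/sin δ ≈ 0.723.
p = a·p₁ + b·p₂ ≈ (0.743, 0.482, 0.465); φ = arcsin(p_z) ≈ 27.72°, λ = atan2(p_y, p_x) ≈ 32.95°.

≈ (28°N, 33°E)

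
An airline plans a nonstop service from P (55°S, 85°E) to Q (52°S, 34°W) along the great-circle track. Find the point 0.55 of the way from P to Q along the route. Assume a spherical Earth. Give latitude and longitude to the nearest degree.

The haversine formula gives a central angle δ ≈ 1.077 rad (61.7°) between the endpoints.
Interpolate at f = 0.55 with slerp weights a = sin((1−f)δ)/sin δ ≈ 0.529, b = sin(fδ)/sin δ ≈ 0.634.
p = a·p₁ + b·p₂ ≈ (0.350, 0.084, -0.933); φ = arcsin(p_z) ≈ -68.90°, λ = atan2(p_y, p_x) ≈ 13.50°.

≈ (69°S, 13°E)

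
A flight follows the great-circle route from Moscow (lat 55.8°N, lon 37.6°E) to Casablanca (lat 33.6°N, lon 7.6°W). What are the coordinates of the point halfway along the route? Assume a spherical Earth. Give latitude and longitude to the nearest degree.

≈ lat 47°N, lon 10°E

The haversine formula gives a central angle δ ≈ 0.664 rad (38.0°) between the endpoints.
Interpolate at f = 1/2 with slerp weights a = sin((1−f)δ)/sin δ ≈ 0.529, b = sin(fδ)/sin δ ≈ 0.529.
p = a·p₁ + b·p₂ ≈ (0.672, 0.123, 0.730); φ = arcsin(p_z) ≈ 46.89°, λ = atan2(p_y, p_x) ≈ 10.38°.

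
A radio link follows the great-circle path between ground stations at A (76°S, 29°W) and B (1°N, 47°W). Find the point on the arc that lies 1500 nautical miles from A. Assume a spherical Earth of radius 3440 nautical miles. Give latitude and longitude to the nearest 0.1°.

Write both endpoints as unit vectors p₁, p₂ with components (cos φ cos λ, cos φ sin λ, sin φ).
The central angle between the endpoints is δ = arccos(p₁·p₂) ≈ 1.356 rad (77.7°). The total great-circle distance is δ·R ≈ 1.356 × 3440 ≈ 4665 nmi, so the target fraction is f = 1500/4665 ≈ 0.322.
Interpolate at f ≈ 0.322 with slerp weights a = sin((1−f)δ)/sin δ ≈ 0.814, b = sin(fδ)/sin δ ≈ 0.432.
p = a·p₁ + b·p₂ ≈ (0.467, -0.412, -0.783); φ = arcsin(p_z) ≈ -51.50°, λ = atan2(p_y, p_x) ≈ -41.39°.

≈ (51.5°S, 41.4°W)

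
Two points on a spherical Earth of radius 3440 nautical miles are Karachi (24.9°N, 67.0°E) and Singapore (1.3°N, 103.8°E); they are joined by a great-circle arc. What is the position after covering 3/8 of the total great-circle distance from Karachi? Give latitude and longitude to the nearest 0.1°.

Write both endpoints as unit vectors p₁, p₂ with components (cos φ cos λ, cos φ sin λ, sin φ).
The central angle between the endpoints is δ = arccos(p₁·p₂) ≈ 0.744 rad (42.6°).
Interpolate at f = 3/8 with slerp weights a = sin((1−f)δ)/sin δ ≈ 0.662, b = sin(fδ)/sin δ ≈ 0.407.
p = a·p₁ + b·p₂ ≈ (0.138, 0.948, 0.288); φ = arcsin(p_z) ≈ 16.74°, λ = atan2(p_y, p_x) ≈ 81.73°.

≈ (16.7°N, 81.7°E)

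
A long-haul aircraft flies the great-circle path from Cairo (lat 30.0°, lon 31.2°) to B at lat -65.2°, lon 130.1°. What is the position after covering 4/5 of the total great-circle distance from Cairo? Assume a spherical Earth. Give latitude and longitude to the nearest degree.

The haversine formula gives a central angle δ ≈ 2.106 rad (120.7°) between the endpoints.
Interpolate at f = 4/5 with slerp weights a = sin((1−f)δ)/sin δ ≈ 0.475, b = sin(fδ)/sin δ ≈ 1.155.
p = a·p₁ + b·p₂ ≈ (0.040, 0.584, -0.811); φ = arcsin(p_z) ≈ -54.18°, λ = atan2(p_y, p_x) ≈ 86.08°.

≈ lat -54°, lon 86°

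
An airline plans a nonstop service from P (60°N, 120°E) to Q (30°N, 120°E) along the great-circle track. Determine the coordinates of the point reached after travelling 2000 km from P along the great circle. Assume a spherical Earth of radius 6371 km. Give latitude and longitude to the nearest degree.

Write both endpoints as unit vectors p₁, p₂ with components (cos φ cos λ, cos φ sin λ, sin φ).
The central angle between the endpoints is δ = arccos(p₁·p₂) ≈ 0.524 rad (30.0°). The total great-circle distance is δ·R ≈ 0.524 × 6371 ≈ 3336 km, so the target fraction is f = 2000/3336 ≈ 0.600.
Interpolate at f ≈ 0.600 with slerp weights a = sin((1−f)δ)/sin δ ≈ 0.416, b = sin(fδ)/sin δ ≈ 0.618.
p = a·p₁ + b·p₂ ≈ (-0.371, 0.643, 0.669); φ = arcsin(p_z) ≈ 42.01°, λ = atan2(p_y, p_x) ≈ 120.00°.

≈ (42°N, 120°E)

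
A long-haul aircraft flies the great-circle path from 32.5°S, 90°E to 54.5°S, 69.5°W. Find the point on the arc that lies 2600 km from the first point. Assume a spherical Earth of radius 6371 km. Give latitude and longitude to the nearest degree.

≈ 55°S, 82°E

Write both endpoints as unit vectors p₁, p₂ with components (cos φ cos λ, cos φ sin λ, sin φ).
The central angle between the endpoints is δ = arccos(p₁·p₂) ≈ 1.592 rad (91.2°). The total great-circle distance is δ·R ≈ 1.592 × 6371 ≈ 10143 km, so the target fraction is f = 2600/10143 ≈ 0.256.
Interpolate at f ≈ 0.256 with slerp weights a = sin((1−f)δ)/sin δ ≈ 0.926, b = sin(fδ)/sin δ ≈ 0.397.
p = a·p₁ + b·p₂ ≈ (0.081, 0.565, -0.821); φ = arcsin(p_z) ≈ -55.17°, λ = atan2(p_y, p_x) ≈ 81.87°.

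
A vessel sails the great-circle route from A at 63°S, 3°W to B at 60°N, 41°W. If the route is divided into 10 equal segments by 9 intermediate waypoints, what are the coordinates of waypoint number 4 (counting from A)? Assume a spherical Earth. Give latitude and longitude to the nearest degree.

≈ 14°S, 21°W

Convert each endpoint to a unit vector on the sphere (x = cos φ cos λ, y = cos φ sin λ, z = sin φ).
The central angle between the endpoints is δ = arccos(p₁·p₂) ≈ 2.205 rad (126.4°).
Interpolate at f = 4/10 with slerp weights a = sin((1−f)δ)/sin δ ≈ 1.204, b = sin(fδ)/sin δ ≈ 0.959.
p = a·p₁ + b·p₂ ≈ (0.908, -0.343, -0.242); φ = arcsin(p_z) ≈ -14.03°, λ = atan2(p_y, p_x) ≈ -20.71°.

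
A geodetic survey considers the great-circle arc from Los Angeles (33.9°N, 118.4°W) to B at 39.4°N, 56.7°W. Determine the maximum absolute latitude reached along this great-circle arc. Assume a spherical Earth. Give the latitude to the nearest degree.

The great circle lies in the plane with unit normal n̂ = (p₁ × p₂)/|p₁ × p₂|.
Here n̂_z ≈ +0.750; the vertex latitude is φ_max = arccos|n̂_z| ≈ 41.4°.
Check via Clairaut: cos φ_max = |cos φ₁| · sin C = cos(33.9°)·sin(64.6°) ≈ 0.750, again giving ≈ 41.4°.

≈ 41°N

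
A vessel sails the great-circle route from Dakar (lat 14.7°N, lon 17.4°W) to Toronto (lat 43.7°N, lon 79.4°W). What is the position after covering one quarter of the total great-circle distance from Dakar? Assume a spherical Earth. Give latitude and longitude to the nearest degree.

≈ lat 24°N, lon 29°W

From cos δ = sin φ₁ sin φ₂ + cos φ₁ cos φ₂ cos Δλ, the central angle is δ ≈ 1.043 rad (59.8°).
Interpolate at f = 1/4 with slerp weights a = sin((1−f)δ)/sin δ ≈ 0.816, b = sin(fδ)/sin δ ≈ 0.298.
p = a·p₁ + b·p₂ ≈ (0.793, -0.448, 0.413); φ = arcsin(p_z) ≈ 24.41°, λ = atan2(p_y, p_x) ≈ -29.47°.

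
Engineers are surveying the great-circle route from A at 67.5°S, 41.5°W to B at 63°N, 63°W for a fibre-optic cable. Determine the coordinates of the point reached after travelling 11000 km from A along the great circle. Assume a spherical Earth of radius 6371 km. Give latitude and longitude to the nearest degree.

Write both endpoints as unit vectors p₁, p₂ with components (cos φ cos λ, cos φ sin λ, sin φ).
The central angle between the endpoints is δ = arccos(p₁·p₂) ≈ 2.294 rad (131.4°). The total great-circle distance is δ·R ≈ 2.294 × 6371 ≈ 14613 km, so the target fraction is f = 11000/14613 ≈ 0.753.
Interpolate at f ≈ 0.753 with slerp weights a = sin((1−f)δ)/sin δ ≈ 0.716, b = sin(fδ)/sin δ ≈ 1.317.
p = a·p₁ + b·p₂ ≈ (0.477, -0.715, 0.512); φ = arcsin(p_z) ≈ 30.79°, λ = atan2(p_y, p_x) ≈ -56.28°.

≈ 31°N, 56°W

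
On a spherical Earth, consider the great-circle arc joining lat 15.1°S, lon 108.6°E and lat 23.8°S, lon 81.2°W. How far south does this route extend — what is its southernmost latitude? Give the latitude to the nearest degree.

The great circle lies in the plane with unit normal n̂ = (p₁ × p₂)/|p₁ × p₂|.
Here n̂_z ≈ +0.234; the vertex latitude is φ_max = arccos|n̂_z| ≈ 76.5°.
Check via Clairaut: cos φ_max = |cos φ₁| · sin C = cos(15.1°)·sin(166.0°) ≈ 0.234, again giving ≈ 76.5°.

≈ 76°S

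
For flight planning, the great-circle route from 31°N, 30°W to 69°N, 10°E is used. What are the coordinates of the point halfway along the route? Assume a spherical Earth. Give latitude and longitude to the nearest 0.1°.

≈ 51.4°N, 18.5°W

Write both endpoints as unit vectors p₁, p₂ with components (cos φ cos λ, cos φ sin λ, sin φ).
The central angle between the endpoints is δ = arccos(p₁·p₂) ≈ 0.773 rad (44.3°).
Interpolate at f = 1/2 with slerp weights a = sin((1−f)δ)/sin δ ≈ 0.540, b = sin(fδ)/sin δ ≈ 0.540.
p = a·p₁ + b·p₂ ≈ (0.591, -0.198, 0.782); φ = arcsin(p_z) ≈ 51.44°, λ = atan2(p_y, p_x) ≈ -18.49°.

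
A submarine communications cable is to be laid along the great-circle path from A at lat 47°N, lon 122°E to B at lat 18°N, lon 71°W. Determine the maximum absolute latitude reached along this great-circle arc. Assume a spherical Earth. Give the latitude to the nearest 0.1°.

The great circle lies in the plane with unit normal n̂ = (p₁ × p₂)/|p₁ × p₂|.
Here n̂_z ≈ +0.160; the vertex latitude is φ_max = arccos|n̂_z| ≈ 80.8°.
Check via Clairaut: cos φ_max = |cos φ₁| · sin C = cos(47.0°)·sin(13.5°) ≈ 0.160, again giving ≈ 80.8°.

≈ 80.8°N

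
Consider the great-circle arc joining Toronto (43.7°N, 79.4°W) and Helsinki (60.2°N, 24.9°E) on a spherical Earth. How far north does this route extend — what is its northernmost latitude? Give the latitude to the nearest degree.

≈ 66°N

The great circle lies in the plane with unit normal n̂ = (p₁ × p₂)/|p₁ × p₂|.
Here n̂_z ≈ +0.405; the vertex latitude is φ_max = arccos|n̂_z| ≈ 66.1°.
Check via Clairaut: cos φ_max = |cos φ₁| · sin C = cos(43.7°)·sin(34.1°) ≈ 0.405, again giving ≈ 66.1°.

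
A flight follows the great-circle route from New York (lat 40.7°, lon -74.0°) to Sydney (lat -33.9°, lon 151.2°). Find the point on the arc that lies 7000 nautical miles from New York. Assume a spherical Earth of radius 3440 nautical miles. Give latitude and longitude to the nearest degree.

Convert each endpoint to a unit vector on the sphere (x = cos φ cos λ, y = cos φ sin λ, z = sin φ).
The central angle between the endpoints is δ = arccos(p₁·p₂) ≈ 2.510 rad (143.8°). The total great-circle distance is δ·R ≈ 2.510 × 3440 ≈ 8634 nmi, so the target fraction is f = 7000/8634 ≈ 0.811.
Interpolate at f ≈ 0.811 with slerp weights a = sin((1−f)δ)/sin δ ≈ 0.775, b = sin(fδ)/sin δ ≈ 1.515.
p = a·p₁ + b·p₂ ≈ (-0.940, 0.041, -0.339); φ = arcsin(p_z) ≈ -19.85°, λ = atan2(p_y, p_x) ≈ 177.50°.

≈ lat -20°, lon 178°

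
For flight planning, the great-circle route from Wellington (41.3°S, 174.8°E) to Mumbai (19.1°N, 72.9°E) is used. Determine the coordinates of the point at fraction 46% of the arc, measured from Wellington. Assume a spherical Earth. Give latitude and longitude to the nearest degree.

≈ 20°S, 120°E

Convert each endpoint to a unit vector on the sphere (x = cos φ cos λ, y = cos φ sin λ, z = sin φ).
The central angle between the endpoints is δ = arccos(p₁·p₂) ≈ 1.942 rad (111.2°).
Interpolate at f = 0.46 with slerp weights a = sin((1−f)δ)/sin δ ≈ 0.930, b = sin(fδ)/sin δ ≈ 0.836.
p = a·p₁ + b·p₂ ≈ (-0.463, 0.818, -0.340); φ = arcsin(p_z) ≈ -19.89°, λ = atan2(p_y, p_x) ≈ 119.53°.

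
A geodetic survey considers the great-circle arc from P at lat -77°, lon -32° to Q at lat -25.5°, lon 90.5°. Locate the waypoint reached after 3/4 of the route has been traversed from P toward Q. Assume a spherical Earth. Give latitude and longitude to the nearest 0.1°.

≈ lat -43.0°, lon 85.7°

Write both endpoints as unit vectors p₁, p₂ with components (cos φ cos λ, cos φ sin λ, sin φ).
The central angle between the endpoints is δ = arccos(p₁·p₂) ≈ 1.255 rad (71.9°).
Interpolate at f = 3/4 with slerp weights a = sin((1−f)δ)/sin δ ≈ 0.325, b = sin(fδ)/sin δ ≈ 0.850.
p = a·p₁ + b·p₂ ≈ (0.055, 0.729, -0.682); φ = arcsin(p_z) ≈ -43.04°, λ = atan2(p_y, p_x) ≈ 85.66°.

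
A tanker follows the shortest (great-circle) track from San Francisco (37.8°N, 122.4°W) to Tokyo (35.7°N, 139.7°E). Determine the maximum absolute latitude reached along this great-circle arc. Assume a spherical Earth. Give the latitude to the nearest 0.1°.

≈ 48.7°N

The great circle lies in the plane with unit normal n̂ = (p₁ × p₂)/|p₁ × p₂|.
Here n̂_z ≈ -0.660; the vertex latitude is φ_max = arccos|n̂_z| ≈ 48.7°.
Check via Clairaut: cos φ_max = |cos φ₁| · sin C = cos(37.8°)·sin(56.6°) ≈ 0.660, again giving ≈ 48.7°.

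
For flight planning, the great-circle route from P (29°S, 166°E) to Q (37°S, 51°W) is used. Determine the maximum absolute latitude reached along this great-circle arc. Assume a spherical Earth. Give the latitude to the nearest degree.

≈ 64°S

The great circle lies in the plane with unit normal n̂ = (p₁ × p₂)/|p₁ × p₂|.
Here n̂_z ≈ +0.436; the vertex latitude is φ_max = arccos|n̂_z| ≈ 64.1°.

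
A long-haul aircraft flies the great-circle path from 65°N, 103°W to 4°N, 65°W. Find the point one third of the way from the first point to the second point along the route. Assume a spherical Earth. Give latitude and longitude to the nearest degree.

Convert each endpoint to a unit vector on the sphere (x = cos φ cos λ, y = cos φ sin λ, z = sin φ).
The central angle between the endpoints is δ = arccos(p₁·p₂) ≈ 1.164 rad (66.7°).
Interpolate at f = 1/3 with slerp weights a = sin((1−f)δ)/sin δ ≈ 0.763, b = sin(fδ)/sin δ ≈ 0.412.
p = a·p₁ + b·p₂ ≈ (0.101, -0.687, 0.720); φ = arcsin(p_z) ≈ 46.05°, λ = atan2(p_y, p_x) ≈ -81.62°.

≈ 46°N, 82°W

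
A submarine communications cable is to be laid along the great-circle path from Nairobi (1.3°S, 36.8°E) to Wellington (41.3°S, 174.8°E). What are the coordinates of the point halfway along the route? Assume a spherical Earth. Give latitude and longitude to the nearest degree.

≈ 46°S, 86°E

The haversine formula gives a central angle δ ≈ 2.145 rad (122.9°) between the endpoints.
Interpolate at f = 1/2 with slerp weights a = sin((1−f)δ)/sin δ ≈ 1.046, b = sin(fδ)/sin δ ≈ 1.046.
p = a·p₁ + b·p₂ ≈ (0.055, 0.698, -0.714); φ = arcsin(p_z) ≈ -45.58°, λ = atan2(p_y, p_x) ≈ 85.51°.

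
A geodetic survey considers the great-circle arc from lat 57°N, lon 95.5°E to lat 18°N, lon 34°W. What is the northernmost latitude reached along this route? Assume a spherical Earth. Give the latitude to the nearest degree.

The great circle lies in the plane with unit normal n̂ = (p₁ × p₂)/|p₁ × p₂|.
Here n̂_z ≈ -0.401; the vertex latitude is φ_max = arccos|n̂_z| ≈ 66.4°.
Check via Clairaut: cos φ_max = |cos φ₁| · sin C = cos(57.0°)·sin(47.4°) ≈ 0.401, again giving ≈ 66.4°.

≈ 66°N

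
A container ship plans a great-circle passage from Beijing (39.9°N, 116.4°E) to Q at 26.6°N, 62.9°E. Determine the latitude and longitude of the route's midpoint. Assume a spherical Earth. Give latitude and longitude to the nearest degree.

≈ 36°N, 87°E

Write both endpoints as unit vectors p₁, p₂ with components (cos φ cos λ, cos φ sin λ, sin φ).
The central angle between the endpoints is δ = arccos(p₁·p₂) ≈ 0.802 rad (46.0°).
Interpolate at f = 1/2 with slerp weights a = sin((1−f)δ)/sin δ ≈ 0.543, b = sin(fδ)/sin δ ≈ 0.543.
p = a·p₁ + b·p₂ ≈ (0.036, 0.805, 0.592); φ = arcsin(p_z) ≈ 36.27°, λ = atan2(p_y, p_x) ≈ 87.44°.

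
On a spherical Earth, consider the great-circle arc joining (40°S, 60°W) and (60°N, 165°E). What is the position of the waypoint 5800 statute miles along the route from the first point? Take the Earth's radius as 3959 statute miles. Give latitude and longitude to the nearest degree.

Convert each endpoint to a unit vector on the sphere (x = cos φ cos λ, y = cos φ sin λ, z = sin φ).
The central angle between the endpoints is δ = arccos(p₁·p₂) ≈ 2.545 rad (145.8°). The total great-circle distance is δ·R ≈ 2.545 × 3959 ≈ 10077 mi, so the target fraction is f = 5800/10077 ≈ 0.576.
Interpolate at f ≈ 0.576 with slerp weights a = sin((1−f)δ)/sin δ ≈ 1.571, b = sin(fδ)/sin δ ≈ 1.771.
p = a·p₁ + b·p₂ ≈ (-0.254, -0.813, 0.524); φ = arcsin(p_z) ≈ 31.59°, λ = atan2(p_y, p_x) ≈ -107.32°.

≈ (32°N, 107°W)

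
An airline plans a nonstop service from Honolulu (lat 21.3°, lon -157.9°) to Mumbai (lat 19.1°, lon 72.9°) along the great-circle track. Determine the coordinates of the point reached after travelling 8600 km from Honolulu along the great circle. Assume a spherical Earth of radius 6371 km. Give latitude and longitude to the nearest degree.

Write both endpoints as unit vectors p₁, p₂ with components (cos φ cos λ, cos φ sin λ, sin φ).
The central angle between the endpoints is δ = arccos(p₁·p₂) ≈ 2.024 rad (115.9°). The total great-circle distance is δ·R ≈ 2.024 × 6371 ≈ 12893 km, so the target fraction is f = 8600/12893 ≈ 0.667.
Interpolate at f ≈ 0.667 with slerp weights a = sin((1−f)δ)/sin δ ≈ 0.694, b = sin(fδ)/sin δ ≈ 1.085.
p = a·p₁ + b·p₂ ≈ (-0.298, 0.737, 0.607); φ = arcsin(p_z) ≈ 37.38°, λ = atan2(p_y, p_x) ≈ 111.99°.

≈ lat 37°, lon 112°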